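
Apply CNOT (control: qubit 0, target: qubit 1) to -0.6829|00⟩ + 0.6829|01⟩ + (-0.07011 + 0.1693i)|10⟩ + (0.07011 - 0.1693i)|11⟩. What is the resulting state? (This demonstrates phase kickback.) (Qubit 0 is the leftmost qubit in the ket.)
-0.6829|00⟩ + 0.6829|01⟩ + (0.07011 - 0.1693i)|10⟩ + (-0.07011 + 0.1693i)|11⟩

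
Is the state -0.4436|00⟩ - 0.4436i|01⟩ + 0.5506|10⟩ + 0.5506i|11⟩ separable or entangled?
Separable

Writing the state as a|00⟩ + b|01⟩ + c|10⟩ + d|11⟩, it is a product state iff ad − bc = 0.
Here (a, b, c, d) = (-0.4436, -0.4436i, 0.5506, 0.5506i): ad − bc = (-0.4436)(0.5506i) − (-0.4436i)(0.5506) = 0, so the state is separable.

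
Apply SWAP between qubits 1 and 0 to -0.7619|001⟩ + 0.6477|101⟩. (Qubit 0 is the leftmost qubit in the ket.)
-0.7619|001⟩ + 0.6477|011⟩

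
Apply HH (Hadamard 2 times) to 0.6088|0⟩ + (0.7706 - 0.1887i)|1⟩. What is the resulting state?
0.6088|0⟩ + (0.7706 - 0.1887i)|1⟩

H² = I, so an even number of Hadamards cancels: H^2 = I and the state is unchanged.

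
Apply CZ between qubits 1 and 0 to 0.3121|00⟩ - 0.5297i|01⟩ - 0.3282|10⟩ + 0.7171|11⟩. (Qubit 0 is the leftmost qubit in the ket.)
0.3121|00⟩ - 0.5297i|01⟩ - 0.3282|10⟩ - 0.7171|11⟩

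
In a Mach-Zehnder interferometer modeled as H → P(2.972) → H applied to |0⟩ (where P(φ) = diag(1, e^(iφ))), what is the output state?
(0.007173 + 0.08439i)|0⟩ + (0.9928 - 0.08439i)|1⟩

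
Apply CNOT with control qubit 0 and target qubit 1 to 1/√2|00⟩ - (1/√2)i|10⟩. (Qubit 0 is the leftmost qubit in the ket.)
1/√2|00⟩ - (1/√2)i|11⟩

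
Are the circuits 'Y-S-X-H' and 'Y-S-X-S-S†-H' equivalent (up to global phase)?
Yes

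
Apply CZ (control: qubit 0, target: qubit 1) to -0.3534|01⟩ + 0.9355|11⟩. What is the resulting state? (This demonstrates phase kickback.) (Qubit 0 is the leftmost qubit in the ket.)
-0.3534|01⟩ - 0.9355|11⟩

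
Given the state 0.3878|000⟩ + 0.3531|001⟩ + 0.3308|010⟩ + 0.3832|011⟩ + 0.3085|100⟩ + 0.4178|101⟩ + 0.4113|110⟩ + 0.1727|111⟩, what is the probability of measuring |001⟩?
0.1247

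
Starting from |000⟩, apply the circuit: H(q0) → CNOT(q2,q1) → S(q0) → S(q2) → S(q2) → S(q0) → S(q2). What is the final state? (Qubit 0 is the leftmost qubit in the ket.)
1/√2|000⟩ - 1/√2|100⟩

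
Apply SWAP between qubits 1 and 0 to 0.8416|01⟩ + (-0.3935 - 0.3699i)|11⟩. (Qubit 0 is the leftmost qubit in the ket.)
0.8416|10⟩ + (-0.3935 - 0.3699i)|11⟩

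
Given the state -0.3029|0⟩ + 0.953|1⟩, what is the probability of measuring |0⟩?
0.09175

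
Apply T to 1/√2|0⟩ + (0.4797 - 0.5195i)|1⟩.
1/√2|0⟩ + (0.7065 - 0.02814i)|1⟩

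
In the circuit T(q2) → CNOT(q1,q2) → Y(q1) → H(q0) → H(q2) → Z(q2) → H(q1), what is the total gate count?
7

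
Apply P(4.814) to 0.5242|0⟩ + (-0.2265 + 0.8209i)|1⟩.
0.5242|0⟩ + (0.7937 + 0.3086i)|1⟩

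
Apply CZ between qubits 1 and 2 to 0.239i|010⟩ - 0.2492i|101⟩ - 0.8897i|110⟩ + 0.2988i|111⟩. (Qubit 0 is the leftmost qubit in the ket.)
0.239i|010⟩ - 0.2492i|101⟩ - 0.8897i|110⟩ - 0.2988i|111⟩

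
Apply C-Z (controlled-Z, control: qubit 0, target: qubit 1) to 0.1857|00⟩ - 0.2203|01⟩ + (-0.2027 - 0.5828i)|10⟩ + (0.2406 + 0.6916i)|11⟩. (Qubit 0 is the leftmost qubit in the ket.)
0.1857|00⟩ - 0.2203|01⟩ + (-0.2027 - 0.5828i)|10⟩ + (-0.2406 - 0.6916i)|11⟩

C-Z leaves the control-|0⟩ kets |00⟩, |01⟩ unchanged and applies Z to qubit 1 on the control-|1⟩ pair (|10⟩, |11⟩).
Z = [[1, 0], [0, -1]].
With a = amp(|10⟩) = (-0.2027 - 0.5828i) and b = amp(|11⟩) = (0.2406 + 0.6916i):
new amp(|10⟩) = (1)·a = (-0.2027 - 0.5828i)
new amp(|11⟩) = (-1)·b = (-0.2406 - 0.6916i)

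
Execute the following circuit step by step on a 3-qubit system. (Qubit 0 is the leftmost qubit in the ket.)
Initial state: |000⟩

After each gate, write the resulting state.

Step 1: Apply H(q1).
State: 1/√2|000⟩ + 1/√2|010⟩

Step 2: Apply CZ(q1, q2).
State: 1/√2|000⟩ + 1/√2|010⟩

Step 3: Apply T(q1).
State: 1/√2|000⟩ + (1/2 + (1/2)i)|010⟩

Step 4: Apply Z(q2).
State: 1/√2|000⟩ + (1/2 + (1/2)i)|010⟩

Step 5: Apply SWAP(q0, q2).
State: 1/√2|000⟩ + (1/2 + (1/2)i)|010⟩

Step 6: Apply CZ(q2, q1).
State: 1/√2|000⟩ + (1/2 + (1/2)i)|010⟩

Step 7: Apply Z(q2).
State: 1/√2|000⟩ + (1/2 + (1/2)i)|010⟩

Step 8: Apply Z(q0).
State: 1/√2|000⟩ + (1/2 + (1/2)i)|010⟩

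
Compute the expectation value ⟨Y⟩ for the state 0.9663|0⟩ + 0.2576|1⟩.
0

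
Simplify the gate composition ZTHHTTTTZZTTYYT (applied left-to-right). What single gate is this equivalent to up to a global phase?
Z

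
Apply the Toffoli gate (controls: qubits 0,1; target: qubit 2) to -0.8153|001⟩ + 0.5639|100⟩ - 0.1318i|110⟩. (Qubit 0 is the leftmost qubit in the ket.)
-0.8153|001⟩ + 0.5639|100⟩ - 0.1318i|111⟩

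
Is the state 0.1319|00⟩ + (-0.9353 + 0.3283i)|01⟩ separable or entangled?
Separable

Writing the state as a|00⟩ + b|01⟩ + c|10⟩ + d|11⟩, it is a product state iff ad − bc = 0.
Here (a, b, c, d) = (0.1319, (-0.9353 + 0.3283i), 0, 0): ad − bc = (0.1319)(0) − (-0.9353 + 0.3283i)(0) = 0, so the state is separable.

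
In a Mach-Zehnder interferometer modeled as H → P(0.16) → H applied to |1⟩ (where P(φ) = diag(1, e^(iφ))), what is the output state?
(0.006386 - 0.07966i)|0⟩ + (0.9936 + 0.07966i)|1⟩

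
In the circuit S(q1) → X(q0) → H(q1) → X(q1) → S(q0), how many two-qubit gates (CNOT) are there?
0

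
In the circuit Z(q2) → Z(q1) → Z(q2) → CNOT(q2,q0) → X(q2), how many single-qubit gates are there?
4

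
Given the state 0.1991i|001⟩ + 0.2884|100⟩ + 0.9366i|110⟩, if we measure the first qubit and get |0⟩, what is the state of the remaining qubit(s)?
i|01⟩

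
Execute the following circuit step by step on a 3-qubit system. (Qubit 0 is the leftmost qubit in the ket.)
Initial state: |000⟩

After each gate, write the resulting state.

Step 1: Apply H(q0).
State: 1/√2|000⟩ + 1/√2|100⟩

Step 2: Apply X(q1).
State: 1/√2|010⟩ + 1/√2|110⟩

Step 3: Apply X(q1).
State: 1/√2|000⟩ + 1/√2|100⟩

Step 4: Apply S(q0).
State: 1/√2|000⟩ + (1/√2)i|100⟩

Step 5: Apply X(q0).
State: (1/√2)i|000⟩ + 1/√2|100⟩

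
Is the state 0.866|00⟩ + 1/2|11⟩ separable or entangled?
Entangled

Writing the state as a|00⟩ + b|01⟩ + c|10⟩ + d|11⟩, it is a product state iff ad − bc = 0.
Here (a, b, c, d) = (0.866, 0, 0, 1/2): ad − bc = (0.866)(1/2) − (0)(0) = 0.433 ≠ 0, so the state is entangled.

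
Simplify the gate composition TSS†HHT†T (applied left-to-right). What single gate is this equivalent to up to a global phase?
T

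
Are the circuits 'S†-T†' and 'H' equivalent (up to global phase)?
No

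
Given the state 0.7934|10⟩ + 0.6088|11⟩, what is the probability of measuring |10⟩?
0.6295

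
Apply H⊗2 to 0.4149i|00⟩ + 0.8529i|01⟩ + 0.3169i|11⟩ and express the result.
0.7924i|00⟩ - 0.3775i|01⟩ + 0.4755i|10⟩ - 0.06055i|11⟩

H⊗2 gives amp(|y⟩) = (1/2) Σ_x (−1)^(x·y) amp(|x⟩), where x·y is the number of positions in which both x and y have a 1.
|00⟩: (0.4149i + 0.8529i + 0.3169i)/2 = 0.7924i
|01⟩: (0.4149i - 0.8529i - 0.3169i)/2 = -0.3775i
|10⟩: (0.4149i + 0.8529i - 0.3169i)/2 = 0.4755i
|11⟩: (0.4149i - 0.8529i + 0.3169i)/2 = -0.06055i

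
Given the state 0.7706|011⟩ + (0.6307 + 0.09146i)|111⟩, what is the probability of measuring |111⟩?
0.4061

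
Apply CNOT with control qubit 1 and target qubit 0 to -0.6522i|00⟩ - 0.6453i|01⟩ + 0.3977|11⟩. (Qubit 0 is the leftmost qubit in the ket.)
-0.6522i|00⟩ + 0.3977|01⟩ - 0.6453i|11⟩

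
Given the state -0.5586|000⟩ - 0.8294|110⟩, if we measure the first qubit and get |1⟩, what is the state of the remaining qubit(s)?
-|10⟩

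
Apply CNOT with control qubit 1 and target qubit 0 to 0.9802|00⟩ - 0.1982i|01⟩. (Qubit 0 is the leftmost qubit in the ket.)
0.9802|00⟩ - 0.1982i|11⟩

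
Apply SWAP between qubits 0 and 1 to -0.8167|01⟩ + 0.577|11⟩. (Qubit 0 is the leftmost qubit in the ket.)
-0.8167|10⟩ + 0.577|11⟩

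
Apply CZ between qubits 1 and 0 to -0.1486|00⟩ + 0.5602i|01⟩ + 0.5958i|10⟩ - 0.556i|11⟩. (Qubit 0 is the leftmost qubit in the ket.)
-0.1486|00⟩ + 0.5602i|01⟩ + 0.5958i|10⟩ + 0.556i|11⟩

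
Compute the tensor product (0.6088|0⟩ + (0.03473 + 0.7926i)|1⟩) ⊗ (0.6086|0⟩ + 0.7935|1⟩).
0.3705|00⟩ + 0.4831|01⟩ + (0.02114 + 0.4824i)|10⟩ + (0.02756 + 0.6289i)|11⟩

amp(|b₁b₂…⟩) = product of the factor amplitudes for bits b₁, b₂, …; only kets whose every factor amplitude is nonzero survive.
|00⟩: (0.6088)(0.6086) = 0.3705
|01⟩: (0.6088)(0.7935) = 0.4831
|10⟩: (0.03473 + 0.7926i)(0.6086) = (0.02114 + 0.4824i)
|11⟩: (0.03473 + 0.7926i)(0.7935) = (0.02756 + 0.6289i)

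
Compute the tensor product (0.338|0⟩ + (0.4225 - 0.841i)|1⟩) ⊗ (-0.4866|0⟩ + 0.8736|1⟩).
-0.1645|00⟩ + 0.2953|01⟩ + (-0.2056 + 0.4092i)|10⟩ + (0.3691 - 0.7347i)|11⟩

amp(|b₁b₂…⟩) = product of the factor amplitudes for bits b₁, b₂, …; only kets whose every factor amplitude is nonzero survive.
|00⟩: (0.338)(-0.4866) = -0.1645
|01⟩: (0.338)(0.8736) = 0.2953
|10⟩: (0.4225 - 0.841i)(-0.4866) = (-0.2056 + 0.4092i)
|11⟩: (0.4225 - 0.841i)(0.8736) = (0.3691 - 0.7347i)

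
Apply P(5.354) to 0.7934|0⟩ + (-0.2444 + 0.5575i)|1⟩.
0.7934|0⟩ + (0.3004 + 0.5295i)|1⟩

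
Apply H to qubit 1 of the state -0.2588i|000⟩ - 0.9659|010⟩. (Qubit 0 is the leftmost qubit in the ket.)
(-0.683 - 0.183i)|000⟩ + (0.683 - 0.183i)|010⟩

H on qubit 1 mixes each pair of kets that differ only in qubit 1: amplitudes (a, b) of (|…0…⟩, |…1…⟩) become ((a + b)/√2, (a − b)/√2). Kets absent from the input have amplitude 0.
(|000⟩, |010⟩): (a, b) = (-0.2588i, -0.9659) → ((-0.683 - 0.183i), (0.683 - 0.183i))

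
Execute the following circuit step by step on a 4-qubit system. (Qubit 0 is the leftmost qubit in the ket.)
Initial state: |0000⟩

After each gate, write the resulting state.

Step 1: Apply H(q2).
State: 1/√2|0000⟩ + 1/√2|0010⟩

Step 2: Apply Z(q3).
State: 1/√2|0000⟩ + 1/√2|0010⟩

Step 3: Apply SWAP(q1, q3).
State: 1/√2|0000⟩ + 1/√2|0010⟩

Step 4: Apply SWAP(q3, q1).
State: 1/√2|0000⟩ + 1/√2|0010⟩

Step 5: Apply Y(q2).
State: -(1/√2)i|0000⟩ + (1/√2)i|0010⟩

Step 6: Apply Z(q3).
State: -(1/√2)i|0000⟩ + (1/√2)i|0010⟩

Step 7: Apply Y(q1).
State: 1/√2|0100⟩ - 1/√2|0110⟩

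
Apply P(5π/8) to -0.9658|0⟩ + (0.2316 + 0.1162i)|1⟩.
-0.9658|0⟩ + (-0.196 + 0.1695i)|1⟩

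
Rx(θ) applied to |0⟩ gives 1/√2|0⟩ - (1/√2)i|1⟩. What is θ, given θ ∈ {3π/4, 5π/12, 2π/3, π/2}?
π/2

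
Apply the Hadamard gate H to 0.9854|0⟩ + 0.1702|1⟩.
0.8171|0⟩ + 0.5764|1⟩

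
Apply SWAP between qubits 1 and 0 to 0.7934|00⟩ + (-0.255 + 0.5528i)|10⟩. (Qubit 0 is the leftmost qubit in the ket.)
0.7934|00⟩ + (-0.255 + 0.5528i)|01⟩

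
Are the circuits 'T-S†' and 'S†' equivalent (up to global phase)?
No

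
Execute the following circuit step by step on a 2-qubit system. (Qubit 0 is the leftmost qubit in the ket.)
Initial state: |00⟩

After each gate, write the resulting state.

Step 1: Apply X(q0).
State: |10⟩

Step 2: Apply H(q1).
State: 1/√2|10⟩ + 1/√2|11⟩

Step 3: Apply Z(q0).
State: -1/√2|10⟩ - 1/√2|11⟩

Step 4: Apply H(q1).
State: -|10⟩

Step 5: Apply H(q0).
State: -1/√2|00⟩ + 1/√2|10⟩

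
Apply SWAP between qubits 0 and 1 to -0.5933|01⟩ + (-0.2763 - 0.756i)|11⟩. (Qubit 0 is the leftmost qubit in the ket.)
-0.5933|10⟩ + (-0.2763 - 0.756i)|11⟩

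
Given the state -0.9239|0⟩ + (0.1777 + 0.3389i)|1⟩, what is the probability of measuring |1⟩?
0.1464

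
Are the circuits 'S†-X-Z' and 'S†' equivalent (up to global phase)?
No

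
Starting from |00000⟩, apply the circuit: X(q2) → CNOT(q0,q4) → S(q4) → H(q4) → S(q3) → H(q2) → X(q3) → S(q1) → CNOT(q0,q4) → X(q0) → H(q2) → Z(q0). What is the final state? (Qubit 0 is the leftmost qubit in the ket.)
-1/√2|10110⟩ - 1/√2|10111⟩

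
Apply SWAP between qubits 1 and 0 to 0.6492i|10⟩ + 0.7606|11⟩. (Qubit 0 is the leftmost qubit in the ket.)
0.6492i|01⟩ + 0.7606|11⟩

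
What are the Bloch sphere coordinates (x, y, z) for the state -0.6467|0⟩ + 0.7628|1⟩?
(-0.9866, 0, -0.1636)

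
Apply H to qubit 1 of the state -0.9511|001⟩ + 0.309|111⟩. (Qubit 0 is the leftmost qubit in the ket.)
-0.6725|001⟩ - 0.6725|011⟩ + 0.2185|101⟩ - 0.2185|111⟩

H on qubit 1 mixes each pair of kets that differ only in qubit 1: amplitudes (a, b) of (|…0…⟩, |…1…⟩) become ((a + b)/√2, (a − b)/√2). Kets absent from the input have amplitude 0.
(|001⟩, |011⟩): (a, b) = (-0.9511, 0) → (-0.6725, -0.6725)
(|101⟩, |111⟩): (a, b) = (0, 0.309) → (0.2185, -0.2185)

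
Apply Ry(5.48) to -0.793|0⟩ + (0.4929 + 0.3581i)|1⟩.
(0.5372 - 0.14i)|0⟩ + (-0.7637 - 0.3296i)|1⟩

Ry(5.48) = [[cos(θ/2), −sin(θ/2)], [sin(θ/2), cos(θ/2)]]; θ = 5.48, cos(θ/2) ≈ -0.92044, sin(θ/2) ≈ 0.390885.
With a = amp(|0⟩) = -0.793 and b = amp(|1⟩) = (0.4929 + 0.3581i):
new amp(|0⟩) = (-0.92044)·a + (-0.390885)·b = (0.5372 - 0.14i)
new amp(|1⟩) = (0.390885)·a + (-0.92044)·b = (-0.7637 - 0.3296i)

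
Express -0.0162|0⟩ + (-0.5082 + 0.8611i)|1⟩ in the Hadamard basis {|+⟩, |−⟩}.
(-0.3708 + 0.6089i)|+⟩ + (0.3479 - 0.6089i)|−⟩

With |ψ⟩ = α|0⟩ + β|1⟩, the Hadamard-basis coefficients are ⟨+|ψ⟩ = (α + β)/√2 and ⟨−|ψ⟩ = (α − β)/√2.
Here α = -0.0162, β = (-0.5082 + 0.8611i): (α + β)/√2 = (-0.3708 + 0.6089i), (α − β)/√2 = (0.3479 - 0.6089i).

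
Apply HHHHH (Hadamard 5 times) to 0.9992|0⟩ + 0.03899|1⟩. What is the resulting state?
0.7341|0⟩ + 0.679|1⟩

H² = I, so H^5 = H: a single Hadamard. With (a, b) = (0.9992, 0.03899), H gives ((a + b)/√2, (a − b)/√2) = (0.7341, 0.679).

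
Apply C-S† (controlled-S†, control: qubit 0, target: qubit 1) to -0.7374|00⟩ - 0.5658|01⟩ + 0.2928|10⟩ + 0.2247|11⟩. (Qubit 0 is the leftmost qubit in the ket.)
-0.7374|00⟩ - 0.5658|01⟩ + 0.2928|10⟩ - 0.2247i|11⟩

C-S† leaves the control-|0⟩ kets |00⟩, |01⟩ unchanged and applies S† to qubit 1 on the control-|1⟩ pair (|10⟩, |11⟩).
S† = [[1, 0], [0, -i]].
With a = amp(|10⟩) = 0.2928 and b = amp(|11⟩) = 0.2247:
new amp(|10⟩) = (1)·a = 0.2928
new amp(|11⟩) = (-i)·b = -0.2247i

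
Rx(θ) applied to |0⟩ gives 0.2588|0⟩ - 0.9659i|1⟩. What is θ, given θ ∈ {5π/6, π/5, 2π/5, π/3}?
5π/6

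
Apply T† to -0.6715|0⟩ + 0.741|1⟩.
-0.6715|0⟩ + (0.524 - 0.524i)|1⟩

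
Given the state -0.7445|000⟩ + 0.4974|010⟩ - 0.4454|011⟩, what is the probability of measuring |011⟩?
0.1984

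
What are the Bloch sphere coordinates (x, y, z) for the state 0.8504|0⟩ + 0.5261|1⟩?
(0.8948, 0, 0.4464)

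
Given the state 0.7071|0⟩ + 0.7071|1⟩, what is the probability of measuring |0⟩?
0.5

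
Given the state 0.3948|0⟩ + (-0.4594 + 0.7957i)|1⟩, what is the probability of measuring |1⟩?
0.8442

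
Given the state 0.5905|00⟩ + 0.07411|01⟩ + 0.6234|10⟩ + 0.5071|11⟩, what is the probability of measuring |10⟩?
0.3886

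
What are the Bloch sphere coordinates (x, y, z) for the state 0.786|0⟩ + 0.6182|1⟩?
(0.9718, 0, 0.2356)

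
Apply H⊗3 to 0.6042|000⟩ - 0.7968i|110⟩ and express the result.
(0.2136 - 0.2817i)|000⟩ + (0.2136 - 0.2817i)|001⟩ + (0.2136 + 0.2817i)|010⟩ + (0.2136 + 0.2817i)|011⟩ + (0.2136 + 0.2817i)|100⟩ + (0.2136 + 0.2817i)|101⟩ + (0.2136 - 0.2817i)|110⟩ + (0.2136 - 0.2817i)|111⟩

H⊗3 gives amp(|y⟩) = (1/2√2) Σ_x (−1)^(x·y) amp(|x⟩), where x·y is the number of positions in which both x and y have a 1.
|000⟩: (0.6042 - 0.7968i)/(2√2) = (0.2136 - 0.2817i)
|001⟩: (0.6042 - 0.7968i)/(2√2) = (0.2136 - 0.2817i)
|010⟩: (0.6042 + 0.7968i)/(2√2) = (0.2136 + 0.2817i)
|011⟩: (0.6042 + 0.7968i)/(2√2) = (0.2136 + 0.2817i)
|100⟩: (0.6042 + 0.7968i)/(2√2) = (0.2136 + 0.2817i)
|101⟩: (0.6042 + 0.7968i)/(2√2) = (0.2136 + 0.2817i)
|110⟩: (0.6042 - 0.7968i)/(2√2) = (0.2136 - 0.2817i)
|111⟩: (0.6042 - 0.7968i)/(2√2) = (0.2136 - 0.2817i)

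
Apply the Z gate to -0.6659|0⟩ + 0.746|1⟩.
-0.6659|0⟩ - 0.746|1⟩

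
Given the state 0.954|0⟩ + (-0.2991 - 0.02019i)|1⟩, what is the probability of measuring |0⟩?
0.9101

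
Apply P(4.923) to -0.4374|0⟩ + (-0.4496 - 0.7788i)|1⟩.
-0.4374|0⟩ + (-0.8556 + 0.2769i)|1⟩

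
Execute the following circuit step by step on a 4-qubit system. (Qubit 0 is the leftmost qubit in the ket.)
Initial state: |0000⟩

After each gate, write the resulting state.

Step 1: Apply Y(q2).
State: i|0010⟩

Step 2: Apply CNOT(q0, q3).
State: i|0010⟩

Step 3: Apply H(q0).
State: (1/√2)i|0010⟩ + (1/√2)i|1010⟩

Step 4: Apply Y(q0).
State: 1/√2|0010⟩ - 1/√2|1010⟩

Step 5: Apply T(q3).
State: 1/√2|0010⟩ - 1/√2|1010⟩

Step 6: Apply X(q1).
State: 1/√2|0110⟩ - 1/√2|1110⟩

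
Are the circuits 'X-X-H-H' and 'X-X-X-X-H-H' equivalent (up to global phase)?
Yes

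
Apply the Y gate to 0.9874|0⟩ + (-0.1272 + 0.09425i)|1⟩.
(0.09425 + 0.1272i)|0⟩ + 0.9874i|1⟩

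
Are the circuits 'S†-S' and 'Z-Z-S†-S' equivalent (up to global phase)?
Yes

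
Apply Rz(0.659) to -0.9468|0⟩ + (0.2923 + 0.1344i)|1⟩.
(-0.8959 + 0.3064i)|0⟩ + (0.2331 + 0.2217i)|1⟩

Rz(0.659) = [[e^(−iθ/2), 0], [0, e^(iθ/2)]] with e^(±iθ/2) = cos(θ/2) ± i·sin(θ/2); θ = 0.659, cos(θ/2) ≈ 0.946204, sin(θ/2) ≈ 0.32357.
With a = amp(|0⟩) = -0.9468 and b = amp(|1⟩) = (0.2923 + 0.1344i):
new amp(|0⟩) = (0.946204 - 0.32357i)·a = (-0.8959 + 0.3064i)
new amp(|1⟩) = (0.946204 + 0.32357i)·b = (0.2331 + 0.2217i)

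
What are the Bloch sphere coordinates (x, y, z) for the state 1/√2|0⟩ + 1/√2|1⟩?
(1, 0, 0)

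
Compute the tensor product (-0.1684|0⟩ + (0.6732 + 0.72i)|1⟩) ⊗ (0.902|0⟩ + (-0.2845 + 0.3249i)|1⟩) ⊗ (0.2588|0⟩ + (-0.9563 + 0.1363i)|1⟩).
-0.03931|000⟩ + (0.1453 - 0.0207i)|001⟩ + (0.0124 - 0.01416i)|010⟩ + (-0.03836 + 0.05885i)|011⟩ + (0.1572 + 0.1681i)|100⟩ + (-0.6692 - 0.5383i)|101⟩ + (-0.1101 + 0.003593i)|110⟩ + (0.405 - 0.07127i)|111⟩

amp(|b₁b₂…⟩) = product of the factor amplitudes for bits b₁, b₂, …; only kets whose every factor amplitude is nonzero survive.
|000⟩: (-0.1684)(0.902)(0.2588) = -0.03931
|001⟩: (-0.1684)(0.902)(-0.9563 + 0.1363i) = (0.1453 - 0.0207i)
|010⟩: (-0.1684)(-0.2845 + 0.3249i)(0.2588) = (0.0124 - 0.01416i)
|011⟩: (-0.1684)(-0.2845 + 0.3249i)(-0.9563 + 0.1363i) = (-0.03836 + 0.05885i)
|100⟩: (0.6732 + 0.72i)(0.902)(0.2588) = (0.1572 + 0.1681i)
|101⟩: (0.6732 + 0.72i)(0.902)(-0.9563 + 0.1363i) = (-0.6692 - 0.5383i)
|110⟩: (0.6732 + 0.72i)(-0.2845 + 0.3249i)(0.2588) = (-0.1101 + 0.003593i)
|111⟩: (0.6732 + 0.72i)(-0.2845 + 0.3249i)(-0.9563 + 0.1363i) = (0.405 - 0.07127i)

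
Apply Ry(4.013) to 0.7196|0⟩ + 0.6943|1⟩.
-0.9331|0⟩ + 0.3593|1⟩

Ry(4.013) = [[cos(θ/2), −sin(θ/2)], [sin(θ/2), cos(θ/2)]]; θ = 4.013, cos(θ/2) ≈ -0.422048, sin(θ/2) ≈ 0.906573.
With a = amp(|0⟩) = 0.7196 and b = amp(|1⟩) = 0.6943:
new amp(|0⟩) = (-0.422048)·a + (-0.906573)·b = -0.9331
new amp(|1⟩) = (0.906573)·a + (-0.422048)·b = 0.3593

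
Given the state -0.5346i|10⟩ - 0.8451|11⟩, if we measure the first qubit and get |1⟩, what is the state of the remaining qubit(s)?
-0.5346i|0⟩ - 0.8451|1⟩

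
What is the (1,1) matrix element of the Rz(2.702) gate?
(0.218 + 0.9759i)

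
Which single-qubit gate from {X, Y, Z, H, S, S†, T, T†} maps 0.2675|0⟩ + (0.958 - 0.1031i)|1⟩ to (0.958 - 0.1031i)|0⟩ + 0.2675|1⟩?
X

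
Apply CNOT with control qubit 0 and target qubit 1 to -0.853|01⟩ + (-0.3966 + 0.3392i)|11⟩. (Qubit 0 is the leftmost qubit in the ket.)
-0.853|01⟩ + (-0.3966 + 0.3392i)|10⟩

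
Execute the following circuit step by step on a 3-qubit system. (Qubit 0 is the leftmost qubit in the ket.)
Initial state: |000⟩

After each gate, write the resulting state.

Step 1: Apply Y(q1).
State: i|010⟩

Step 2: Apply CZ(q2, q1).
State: i|010⟩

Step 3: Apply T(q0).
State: i|010⟩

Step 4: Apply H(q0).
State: (1/√2)i|010⟩ + (1/√2)i|110⟩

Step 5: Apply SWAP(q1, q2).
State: (1/√2)i|001⟩ + (1/√2)i|101⟩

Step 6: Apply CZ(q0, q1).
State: (1/√2)i|001⟩ + (1/√2)i|101⟩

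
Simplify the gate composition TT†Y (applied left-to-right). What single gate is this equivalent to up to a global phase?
Y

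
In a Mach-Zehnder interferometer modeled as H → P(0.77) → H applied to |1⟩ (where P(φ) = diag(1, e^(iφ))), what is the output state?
(0.141 - 0.3481i)|0⟩ + (0.859 + 0.3481i)|1⟩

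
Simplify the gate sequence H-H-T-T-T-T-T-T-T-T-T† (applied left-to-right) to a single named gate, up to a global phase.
T†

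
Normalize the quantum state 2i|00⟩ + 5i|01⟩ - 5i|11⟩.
0.2722i|00⟩ + 0.6804i|01⟩ - 0.6804i|11⟩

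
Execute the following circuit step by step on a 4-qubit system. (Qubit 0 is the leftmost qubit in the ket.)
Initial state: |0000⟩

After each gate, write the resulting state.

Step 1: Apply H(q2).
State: 1/√2|0000⟩ + 1/√2|0010⟩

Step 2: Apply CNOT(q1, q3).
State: 1/√2|0000⟩ + 1/√2|0010⟩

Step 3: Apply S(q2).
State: 1/√2|0000⟩ + (1/√2)i|0010⟩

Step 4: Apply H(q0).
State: 1/2|0000⟩ + (1/2)i|0010⟩ + 1/2|1000⟩ + (1/2)i|1010⟩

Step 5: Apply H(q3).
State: 1/√8|0000⟩ + 1/√8|0001⟩ + (1/√8)i|0010⟩ + (1/√8)i|0011⟩ + 1/√8|1000⟩ + 1/√8|1001⟩ + (1/√8)i|1010⟩ + (1/√8)i|1011⟩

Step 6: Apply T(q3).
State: 1/√8|0000⟩ + (0.25 + 0.25i)|0001⟩ + (1/√8)i|0010⟩ + (-0.25 + 0.25i)|0011⟩ + 1/√8|1000⟩ + (0.25 + 0.25i)|1001⟩ + (1/√8)i|1010⟩ + (-0.25 + 0.25i)|1011⟩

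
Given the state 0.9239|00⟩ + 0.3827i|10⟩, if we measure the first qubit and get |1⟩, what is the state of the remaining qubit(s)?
i|0⟩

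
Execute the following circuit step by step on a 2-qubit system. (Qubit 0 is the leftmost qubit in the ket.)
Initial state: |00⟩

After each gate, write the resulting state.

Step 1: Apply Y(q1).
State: i|01⟩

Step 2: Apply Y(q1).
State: |00⟩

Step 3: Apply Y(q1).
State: i|01⟩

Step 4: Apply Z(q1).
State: -i|01⟩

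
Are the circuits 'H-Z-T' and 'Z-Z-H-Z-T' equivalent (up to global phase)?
Yes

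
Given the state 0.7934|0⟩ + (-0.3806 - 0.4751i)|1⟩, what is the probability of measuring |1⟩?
0.3706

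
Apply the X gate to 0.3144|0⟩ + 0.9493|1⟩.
0.9493|0⟩ + 0.3144|1⟩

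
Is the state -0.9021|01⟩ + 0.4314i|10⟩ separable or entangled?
Entangled

Writing the state as a|00⟩ + b|01⟩ + c|10⟩ + d|11⟩, it is a product state iff ad − bc = 0.
Here (a, b, c, d) = (0, -0.9021, 0.4314i, 0): ad − bc = (0)(0) − (-0.9021)(0.4314i) = 0.3892i ≠ 0, so the state is entangled.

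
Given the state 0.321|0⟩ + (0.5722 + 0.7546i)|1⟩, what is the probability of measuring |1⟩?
0.8968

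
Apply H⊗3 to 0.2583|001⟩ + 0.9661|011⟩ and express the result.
0.4329|000⟩ - 0.4329|001⟩ - 0.2502|010⟩ + 0.2502|011⟩ + 0.4329|100⟩ - 0.4329|101⟩ - 0.2502|110⟩ + 0.2502|111⟩

H⊗3 gives amp(|y⟩) = (1/2√2) Σ_x (−1)^(x·y) amp(|x⟩), where x·y is the number of positions in which both x and y have a 1.
|000⟩: (0.2583 + 0.9661)/(2√2) = 0.4329
|001⟩: (-0.2583 - 0.9661)/(2√2) = -0.4329
|010⟩: (0.2583 - 0.9661)/(2√2) = -0.2502
|011⟩: (-0.2583 + 0.9661)/(2√2) = 0.2502
|100⟩: (0.2583 + 0.9661)/(2√2) = 0.4329
|101⟩: (-0.2583 - 0.9661)/(2√2) = -0.4329
|110⟩: (0.2583 - 0.9661)/(2√2) = -0.2502
|111⟩: (-0.2583 + 0.9661)/(2√2) = 0.2502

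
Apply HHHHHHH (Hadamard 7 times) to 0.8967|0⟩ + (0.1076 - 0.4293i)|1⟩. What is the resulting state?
(0.7101 - 0.3036i)|0⟩ + (0.558 + 0.3036i)|1⟩

H² = I, so H^7 = H: a single Hadamard. With (a, b) = (0.8967, (0.1076 - 0.4293i)), H gives ((a + b)/√2, (a − b)/√2) = ((0.7101 - 0.3036i), (0.558 + 0.3036i)).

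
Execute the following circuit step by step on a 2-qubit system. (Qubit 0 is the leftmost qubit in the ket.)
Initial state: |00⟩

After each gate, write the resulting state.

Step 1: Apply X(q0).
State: |10⟩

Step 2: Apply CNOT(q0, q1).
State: |11⟩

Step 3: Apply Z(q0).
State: -|11⟩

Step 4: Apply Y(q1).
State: i|10⟩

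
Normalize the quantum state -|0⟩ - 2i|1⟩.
-1/√5|0⟩ - 0.8944i|1⟩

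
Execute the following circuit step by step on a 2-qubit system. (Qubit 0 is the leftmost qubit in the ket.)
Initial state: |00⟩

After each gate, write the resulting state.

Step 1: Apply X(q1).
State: |01⟩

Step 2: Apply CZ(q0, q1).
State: |01⟩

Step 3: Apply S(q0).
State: |01⟩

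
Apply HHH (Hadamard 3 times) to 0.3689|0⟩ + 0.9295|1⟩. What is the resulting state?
0.9181|0⟩ - 0.3964|1⟩

H² = I, so H^3 = H: a single Hadamard. With (a, b) = (0.3689, 0.9295), H gives ((a + b)/√2, (a − b)/√2) = (0.9181, -0.3964).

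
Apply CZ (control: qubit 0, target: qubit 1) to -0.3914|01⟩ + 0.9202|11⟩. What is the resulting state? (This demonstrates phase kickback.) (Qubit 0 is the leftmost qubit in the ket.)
-0.3914|01⟩ - 0.9202|11⟩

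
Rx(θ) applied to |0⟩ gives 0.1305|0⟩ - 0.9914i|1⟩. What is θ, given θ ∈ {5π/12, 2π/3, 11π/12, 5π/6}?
11π/12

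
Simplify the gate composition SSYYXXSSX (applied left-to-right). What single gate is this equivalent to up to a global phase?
X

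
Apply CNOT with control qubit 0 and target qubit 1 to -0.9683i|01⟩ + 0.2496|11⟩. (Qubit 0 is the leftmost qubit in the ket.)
-0.9683i|01⟩ + 0.2496|10⟩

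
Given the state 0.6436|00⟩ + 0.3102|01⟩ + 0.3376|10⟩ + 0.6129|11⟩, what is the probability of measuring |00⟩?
0.4142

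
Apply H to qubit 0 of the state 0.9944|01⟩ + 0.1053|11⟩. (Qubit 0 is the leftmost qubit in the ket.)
0.7776|01⟩ + 0.6287|11⟩

H on qubit 0 mixes each pair of kets that differ only in qubit 0: amplitudes (a, b) of (|…0…⟩, |…1…⟩) become ((a + b)/√2, (a − b)/√2). Kets absent from the input have amplitude 0.
(|01⟩, |11⟩): (a, b) = (0.9944, 0.1053) → (0.7776, 0.6287)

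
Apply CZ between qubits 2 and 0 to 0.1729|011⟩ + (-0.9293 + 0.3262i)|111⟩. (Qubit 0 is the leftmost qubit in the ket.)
0.1729|011⟩ + (0.9293 - 0.3262i)|111⟩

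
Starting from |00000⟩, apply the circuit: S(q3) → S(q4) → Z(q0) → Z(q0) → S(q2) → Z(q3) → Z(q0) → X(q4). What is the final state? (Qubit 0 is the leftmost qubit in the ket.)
|00001⟩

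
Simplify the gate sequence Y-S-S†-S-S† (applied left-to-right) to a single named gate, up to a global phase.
Y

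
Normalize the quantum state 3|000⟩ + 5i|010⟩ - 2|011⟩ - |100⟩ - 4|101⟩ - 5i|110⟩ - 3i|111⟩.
0.318|000⟩ + 0.53i|010⟩ - 0.212|011⟩ - 0.106|100⟩ - 0.424|101⟩ - 0.53i|110⟩ - 0.318i|111⟩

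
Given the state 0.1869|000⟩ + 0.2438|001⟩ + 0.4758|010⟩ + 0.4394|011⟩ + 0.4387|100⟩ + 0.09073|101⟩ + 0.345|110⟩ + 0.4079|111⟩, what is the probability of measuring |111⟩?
0.1664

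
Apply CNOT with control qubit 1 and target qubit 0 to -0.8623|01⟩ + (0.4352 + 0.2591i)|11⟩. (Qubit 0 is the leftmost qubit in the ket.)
(0.4352 + 0.2591i)|01⟩ - 0.8623|11⟩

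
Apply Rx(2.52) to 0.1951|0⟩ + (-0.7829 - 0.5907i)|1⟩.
(-0.5027 + 0.7454i)|0⟩ + (-0.2394 - 0.3664i)|1⟩

Rx(2.52) = [[cos(θ/2), −i·sin(θ/2)], [−i·sin(θ/2), cos(θ/2)]]; θ = 2.52, cos(θ/2) ≈ 0.305817, sin(θ/2) ≈ 0.95209.
With a = amp(|0⟩) = 0.1951 and b = amp(|1⟩) = (-0.7829 - 0.5907i):
new amp(|0⟩) = (0.305817)·a + (-0.95209i)·b = (-0.5027 + 0.7454i)
new amp(|1⟩) = (-0.95209i)·a + (0.305817)·b = (-0.2394 - 0.3664i)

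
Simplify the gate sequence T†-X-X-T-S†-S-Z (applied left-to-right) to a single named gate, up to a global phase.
Z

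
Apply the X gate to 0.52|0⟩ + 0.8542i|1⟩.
0.8542i|0⟩ + 0.52|1⟩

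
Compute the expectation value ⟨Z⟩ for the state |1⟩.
-1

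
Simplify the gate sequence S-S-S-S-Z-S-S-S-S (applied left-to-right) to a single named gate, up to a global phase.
Z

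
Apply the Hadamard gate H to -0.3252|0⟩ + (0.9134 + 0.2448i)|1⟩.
(0.4159 + 0.1731i)|0⟩ + (-0.8758 - 0.1731i)|1⟩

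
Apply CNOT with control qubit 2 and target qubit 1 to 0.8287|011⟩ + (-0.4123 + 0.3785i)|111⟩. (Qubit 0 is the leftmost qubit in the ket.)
0.8287|001⟩ + (-0.4123 + 0.3785i)|101⟩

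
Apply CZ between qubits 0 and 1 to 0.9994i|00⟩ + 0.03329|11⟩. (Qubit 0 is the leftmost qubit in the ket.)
0.9994i|00⟩ - 0.03329|11⟩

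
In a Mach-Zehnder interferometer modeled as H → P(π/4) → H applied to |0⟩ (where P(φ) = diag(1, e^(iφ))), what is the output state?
(0.8536 + (1/√8)i)|0⟩ + (0.1464 - (1/√8)i)|1⟩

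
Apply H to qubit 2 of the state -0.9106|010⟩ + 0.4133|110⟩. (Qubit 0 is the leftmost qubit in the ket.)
-0.6439|010⟩ - 0.6439|011⟩ + 0.2922|110⟩ + 0.2922|111⟩

H on qubit 2 mixes each pair of kets that differ only in qubit 2: amplitudes (a, b) of (|…0…⟩, |…1…⟩) become ((a + b)/√2, (a − b)/√2). Kets absent from the input have amplitude 0.
(|010⟩, |011⟩): (a, b) = (-0.9106, 0) → (-0.6439, -0.6439)
(|110⟩, |111⟩): (a, b) = (0.4133, 0) → (0.2922, 0.2922)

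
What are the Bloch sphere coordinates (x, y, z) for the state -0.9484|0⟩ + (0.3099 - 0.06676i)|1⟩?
(-0.5878, 0.1266, 0.799)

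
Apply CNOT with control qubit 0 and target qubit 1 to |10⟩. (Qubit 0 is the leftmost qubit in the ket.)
|11⟩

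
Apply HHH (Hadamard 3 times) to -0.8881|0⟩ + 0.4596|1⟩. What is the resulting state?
-0.303|0⟩ - 0.953|1⟩

H² = I, so H^3 = H: a single Hadamard. With (a, b) = (-0.8881, 0.4596), H gives ((a + b)/√2, (a − b)/√2) = (-0.303, -0.953).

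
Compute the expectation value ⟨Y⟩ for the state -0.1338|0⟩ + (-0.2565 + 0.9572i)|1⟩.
-0.2561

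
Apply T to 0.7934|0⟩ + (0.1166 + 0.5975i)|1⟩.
0.7934|0⟩ + (-0.34 + 0.5049i)|1⟩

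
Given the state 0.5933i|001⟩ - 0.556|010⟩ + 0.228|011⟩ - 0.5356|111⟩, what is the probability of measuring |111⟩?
0.2869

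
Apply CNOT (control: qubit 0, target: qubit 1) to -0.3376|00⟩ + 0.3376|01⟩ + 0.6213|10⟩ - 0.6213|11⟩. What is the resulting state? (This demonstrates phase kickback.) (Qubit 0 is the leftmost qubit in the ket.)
-0.3376|00⟩ + 0.3376|01⟩ - 0.6213|10⟩ + 0.6213|11⟩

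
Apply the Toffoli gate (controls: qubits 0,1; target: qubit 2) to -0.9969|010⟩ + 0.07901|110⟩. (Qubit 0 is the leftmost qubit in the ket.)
-0.9969|010⟩ + 0.07901|111⟩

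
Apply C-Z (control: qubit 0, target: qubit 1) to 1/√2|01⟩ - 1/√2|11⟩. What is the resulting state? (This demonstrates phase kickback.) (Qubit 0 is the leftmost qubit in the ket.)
1/√2|01⟩ + 1/√2|11⟩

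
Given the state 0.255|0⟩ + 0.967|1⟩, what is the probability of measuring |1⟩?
0.9351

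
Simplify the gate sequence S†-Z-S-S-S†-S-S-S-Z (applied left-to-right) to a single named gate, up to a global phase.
S†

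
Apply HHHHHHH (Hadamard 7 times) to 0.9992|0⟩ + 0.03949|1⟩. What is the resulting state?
0.7345|0⟩ + 0.6786|1⟩

H² = I, so H^7 = H: a single Hadamard. With (a, b) = (0.9992, 0.03949), H gives ((a + b)/√2, (a − b)/√2) = (0.7345, 0.6786).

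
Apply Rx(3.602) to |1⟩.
-0.9736i|0⟩ - 0.2282|1⟩

Rx(3.602) = [[cos(θ/2), −i·sin(θ/2)], [−i·sin(θ/2), cos(θ/2)]]; θ = 3.602, cos(θ/2) ≈ -0.228176, sin(θ/2) ≈ 0.97362.
With a = amp(|0⟩) = 0 and b = amp(|1⟩) = 1:
new amp(|0⟩) = (-0.228176)·a + (-0.97362i)·b = -0.9736i
new amp(|1⟩) = (-0.97362i)·a + (-0.228176)·b = -0.2282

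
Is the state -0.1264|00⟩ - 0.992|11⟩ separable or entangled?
Entangled

Writing the state as a|00⟩ + b|01⟩ + c|10⟩ + d|11⟩, it is a product state iff ad − bc = 0.
Here (a, b, c, d) = (-0.1264, 0, 0, -0.992): ad − bc = (-0.1264)(-0.992) − (0)(0) = 0.1254 ≠ 0, so the state is entangled.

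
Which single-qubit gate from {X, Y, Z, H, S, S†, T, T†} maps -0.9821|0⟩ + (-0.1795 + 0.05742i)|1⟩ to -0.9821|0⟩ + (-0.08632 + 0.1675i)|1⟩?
T†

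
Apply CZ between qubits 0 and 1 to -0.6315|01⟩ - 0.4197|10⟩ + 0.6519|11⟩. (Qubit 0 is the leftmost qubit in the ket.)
-0.6315|01⟩ - 0.4197|10⟩ - 0.6519|11⟩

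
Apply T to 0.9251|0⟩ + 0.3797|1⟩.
0.9251|0⟩ + (0.2685 + 0.2685i)|1⟩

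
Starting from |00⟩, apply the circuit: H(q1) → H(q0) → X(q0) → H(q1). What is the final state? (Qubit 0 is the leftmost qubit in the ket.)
1/√2|00⟩ + 1/√2|10⟩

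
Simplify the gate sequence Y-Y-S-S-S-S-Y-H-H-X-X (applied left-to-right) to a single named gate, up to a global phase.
Y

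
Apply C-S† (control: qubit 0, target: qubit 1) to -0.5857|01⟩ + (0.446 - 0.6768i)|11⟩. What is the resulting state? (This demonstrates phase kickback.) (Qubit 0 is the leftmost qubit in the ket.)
-0.5857|01⟩ + (-0.6768 - 0.446i)|11⟩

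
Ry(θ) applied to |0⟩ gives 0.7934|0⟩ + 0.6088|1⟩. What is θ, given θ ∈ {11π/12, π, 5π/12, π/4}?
5π/12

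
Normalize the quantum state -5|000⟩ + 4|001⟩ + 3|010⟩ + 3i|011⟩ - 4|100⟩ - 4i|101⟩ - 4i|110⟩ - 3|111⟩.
-0.4642|000⟩ + 0.3714|001⟩ + 0.2785|010⟩ + 0.2785i|011⟩ - 0.3714|100⟩ - 0.3714i|101⟩ - 0.3714i|110⟩ - 0.2785|111⟩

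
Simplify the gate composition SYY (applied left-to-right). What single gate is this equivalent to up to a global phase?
S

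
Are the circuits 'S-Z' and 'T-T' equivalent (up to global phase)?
No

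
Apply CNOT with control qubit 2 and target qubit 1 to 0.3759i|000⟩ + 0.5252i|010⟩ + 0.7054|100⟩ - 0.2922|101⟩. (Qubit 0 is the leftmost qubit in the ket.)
0.3759i|000⟩ + 0.5252i|010⟩ + 0.7054|100⟩ - 0.2922|111⟩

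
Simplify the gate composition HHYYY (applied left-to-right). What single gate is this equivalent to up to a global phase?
Y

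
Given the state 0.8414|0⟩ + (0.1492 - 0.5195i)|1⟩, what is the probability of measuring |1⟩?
0.2921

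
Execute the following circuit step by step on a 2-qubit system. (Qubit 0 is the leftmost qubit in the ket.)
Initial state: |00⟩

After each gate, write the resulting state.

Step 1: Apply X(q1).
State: |01⟩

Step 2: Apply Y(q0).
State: i|11⟩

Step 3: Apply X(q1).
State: i|10⟩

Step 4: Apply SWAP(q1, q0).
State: i|01⟩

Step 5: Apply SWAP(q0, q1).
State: i|10⟩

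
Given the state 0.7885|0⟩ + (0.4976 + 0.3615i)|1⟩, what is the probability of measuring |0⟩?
0.6217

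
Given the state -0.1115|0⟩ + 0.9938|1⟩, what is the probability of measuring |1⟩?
0.9876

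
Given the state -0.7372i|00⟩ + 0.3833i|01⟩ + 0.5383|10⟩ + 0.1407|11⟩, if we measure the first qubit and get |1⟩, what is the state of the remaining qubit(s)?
0.9675|0⟩ + 0.2529|1⟩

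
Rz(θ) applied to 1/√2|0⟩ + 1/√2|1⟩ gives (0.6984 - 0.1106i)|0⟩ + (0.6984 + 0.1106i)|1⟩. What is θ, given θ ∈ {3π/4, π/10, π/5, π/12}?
π/10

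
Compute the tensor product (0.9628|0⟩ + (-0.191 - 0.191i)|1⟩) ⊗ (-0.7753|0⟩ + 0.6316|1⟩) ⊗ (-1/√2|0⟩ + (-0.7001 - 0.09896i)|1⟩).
0.5278|000⟩ + (0.5226 + 0.07387i)|001⟩ - 0.43|010⟩ + (-0.4257 - 0.06018i)|011⟩ + (-0.1047 - 0.1047i)|100⟩ + (-0.08902 - 0.1183i)|101⟩ + (0.0853 + 0.0853i)|110⟩ + (0.07252 + 0.0964i)|111⟩

amp(|b₁b₂…⟩) = product of the factor amplitudes for bits b₁, b₂, …; only kets whose every factor amplitude is nonzero survive.
|000⟩: (0.9628)(-0.7753)(-1/√2) = 0.5278
|001⟩: (0.9628)(-0.7753)(-0.7001 - 0.09896i) = (0.5226 + 0.07387i)
|010⟩: (0.9628)(0.6316)(-1/√2) = -0.43
|011⟩: (0.9628)(0.6316)(-0.7001 - 0.09896i) = (-0.4257 - 0.06018i)
|100⟩: (-0.191 - 0.191i)(-0.7753)(-1/√2) = (-0.1047 - 0.1047i)
|101⟩: (-0.191 - 0.191i)(-0.7753)(-0.7001 - 0.09896i) = (-0.08902 - 0.1183i)
|110⟩: (-0.191 - 0.191i)(0.6316)(-1/√2) = (0.0853 + 0.0853i)
|111⟩: (-0.191 - 0.191i)(0.6316)(-0.7001 - 0.09896i) = (0.07252 + 0.0964i)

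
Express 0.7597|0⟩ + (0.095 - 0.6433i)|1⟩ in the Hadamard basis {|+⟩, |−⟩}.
(0.6044 - 0.4549i)|+⟩ + (0.47 + 0.4549i)|−⟩

With |ψ⟩ = α|0⟩ + β|1⟩, the Hadamard-basis coefficients are ⟨+|ψ⟩ = (α + β)/√2 and ⟨−|ψ⟩ = (α − β)/√2.
Here α = 0.7597, β = (0.095 - 0.6433i): (α + β)/√2 = (0.6044 - 0.4549i), (α − β)/√2 = (0.47 + 0.4549i).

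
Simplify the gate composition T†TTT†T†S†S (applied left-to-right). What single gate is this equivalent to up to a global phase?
T†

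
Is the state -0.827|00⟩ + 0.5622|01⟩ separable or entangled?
Separable

Writing the state as a|00⟩ + b|01⟩ + c|10⟩ + d|11⟩, it is a product state iff ad − bc = 0.
Here (a, b, c, d) = (-0.827, 0.5622, 0, 0): ad − bc = (-0.827)(0) − (0.5622)(0) = 0, so the state is separable.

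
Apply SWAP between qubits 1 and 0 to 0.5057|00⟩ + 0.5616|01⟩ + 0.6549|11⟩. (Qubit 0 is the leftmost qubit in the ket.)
0.5057|00⟩ + 0.5616|10⟩ + 0.6549|11⟩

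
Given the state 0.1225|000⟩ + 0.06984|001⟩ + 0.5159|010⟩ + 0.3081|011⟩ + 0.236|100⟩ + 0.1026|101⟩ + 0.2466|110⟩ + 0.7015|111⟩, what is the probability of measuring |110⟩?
0.06081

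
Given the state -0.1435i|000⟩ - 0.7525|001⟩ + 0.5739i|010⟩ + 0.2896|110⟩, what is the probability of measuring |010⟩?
0.3294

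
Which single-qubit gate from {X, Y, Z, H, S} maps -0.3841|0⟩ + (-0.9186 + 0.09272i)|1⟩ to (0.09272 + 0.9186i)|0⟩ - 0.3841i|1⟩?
Y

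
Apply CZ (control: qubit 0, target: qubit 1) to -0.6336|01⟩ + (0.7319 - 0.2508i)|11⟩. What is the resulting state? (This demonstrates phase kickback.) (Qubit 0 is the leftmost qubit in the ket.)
-0.6336|01⟩ + (-0.7319 + 0.2508i)|11⟩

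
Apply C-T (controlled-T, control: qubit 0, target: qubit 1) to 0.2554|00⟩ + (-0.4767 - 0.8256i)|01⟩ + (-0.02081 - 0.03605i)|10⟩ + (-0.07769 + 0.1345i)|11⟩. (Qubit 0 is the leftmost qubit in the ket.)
0.2554|00⟩ + (-0.4767 - 0.8256i)|01⟩ + (-0.02081 - 0.03605i)|10⟩ + (-0.15 + 0.04017i)|11⟩

C-T leaves the control-|0⟩ kets |00⟩, |01⟩ unchanged and applies T to qubit 1 on the control-|1⟩ pair (|10⟩, |11⟩).
T = [[1, 0], [0, (1/√2 + (1/√2)i)]].
With a = amp(|10⟩) = (-0.02081 - 0.03605i) and b = amp(|11⟩) = (-0.07769 + 0.1345i):
new amp(|10⟩) = (1)·a = (-0.02081 - 0.03605i)
new amp(|11⟩) = (1/√2 + (1/√2)i)·b = (-0.15 + 0.04017i)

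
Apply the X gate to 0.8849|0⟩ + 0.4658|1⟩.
0.4658|0⟩ + 0.8849|1⟩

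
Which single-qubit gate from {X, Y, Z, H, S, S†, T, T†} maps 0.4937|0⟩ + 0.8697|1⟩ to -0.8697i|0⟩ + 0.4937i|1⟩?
Y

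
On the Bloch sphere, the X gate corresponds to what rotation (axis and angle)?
Rotation by π around the x-axis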